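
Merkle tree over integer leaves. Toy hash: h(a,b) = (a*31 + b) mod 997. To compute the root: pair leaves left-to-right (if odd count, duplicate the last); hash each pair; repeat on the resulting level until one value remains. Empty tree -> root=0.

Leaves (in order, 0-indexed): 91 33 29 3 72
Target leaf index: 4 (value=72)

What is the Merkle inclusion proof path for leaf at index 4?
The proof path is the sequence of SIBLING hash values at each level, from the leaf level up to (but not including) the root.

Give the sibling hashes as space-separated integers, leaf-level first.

Answer: 72 310 643

Derivation:
L0 (leaves): [91, 33, 29, 3, 72], target index=4
L1: h(91,33)=(91*31+33)%997=860 [pair 0] h(29,3)=(29*31+3)%997=902 [pair 1] h(72,72)=(72*31+72)%997=310 [pair 2] -> [860, 902, 310]
  Sibling for proof at L0: 72
L2: h(860,902)=(860*31+902)%997=643 [pair 0] h(310,310)=(310*31+310)%997=947 [pair 1] -> [643, 947]
  Sibling for proof at L1: 310
L3: h(643,947)=(643*31+947)%997=940 [pair 0] -> [940]
  Sibling for proof at L2: 643
Root: 940
Proof path (sibling hashes from leaf to root): [72, 310, 643]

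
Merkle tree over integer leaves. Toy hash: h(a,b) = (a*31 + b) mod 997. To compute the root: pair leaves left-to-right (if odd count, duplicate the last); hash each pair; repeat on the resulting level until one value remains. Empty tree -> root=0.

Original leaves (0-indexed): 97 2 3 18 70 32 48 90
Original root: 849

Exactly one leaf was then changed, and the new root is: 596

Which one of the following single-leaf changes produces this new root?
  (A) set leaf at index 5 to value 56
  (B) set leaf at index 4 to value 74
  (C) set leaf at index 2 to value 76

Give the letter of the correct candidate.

Original leaves: [97, 2, 3, 18, 70, 32, 48, 90]
Target new root: 596
Try each candidate change and compute the resulting root:
Candidate A: set leaf[5] = 56 -> leaves = [97, 2, 3, 18, 70, 56, 48, 90]
  L0: [97, 2, 3, 18, 70, 56, 48, 90]
  L1: h(97,2)=(97*31+2)%997=18 h(3,18)=(3*31+18)%997=111 h(70,56)=(70*31+56)%997=232 h(48,90)=(48*31+90)%997=581 -> [18, 111, 232, 581]
  L2: h(18,111)=(18*31+111)%997=669 h(232,581)=(232*31+581)%997=794 -> [669, 794]
  L3: h(669,794)=(669*31+794)%997=596 -> [596]
  root = 596 == target 596  ** MATCH **
Candidate B: set leaf[4] = 74 -> leaves = [97, 2, 3, 18, 74, 32, 48, 90]
  L0: [97, 2, 3, 18, 74, 32, 48, 90]
  L1: h(97,2)=(97*31+2)%997=18 h(3,18)=(3*31+18)%997=111 h(74,32)=(74*31+32)%997=332 h(48,90)=(48*31+90)%997=581 -> [18, 111, 332, 581]
  L2: h(18,111)=(18*31+111)%997=669 h(332,581)=(332*31+581)%997=903 -> [669, 903]
  L3: h(669,903)=(669*31+903)%997=705 -> [705]
  root = 705 != target 596
Candidate C: set leaf[2] = 76 -> leaves = [97, 2, 76, 18, 70, 32, 48, 90]
  L0: [97, 2, 76, 18, 70, 32, 48, 90]
  L1: h(97,2)=(97*31+2)%997=18 h(76,18)=(76*31+18)%997=380 h(70,32)=(70*31+32)%997=208 h(48,90)=(48*31+90)%997=581 -> [18, 380, 208, 581]
  L2: h(18,380)=(18*31+380)%997=938 h(208,581)=(208*31+581)%997=50 -> [938, 50]
  L3: h(938,50)=(938*31+50)%997=215 -> [215]
  root = 215 != target 596
Candidate A produces the target root.

Answer: A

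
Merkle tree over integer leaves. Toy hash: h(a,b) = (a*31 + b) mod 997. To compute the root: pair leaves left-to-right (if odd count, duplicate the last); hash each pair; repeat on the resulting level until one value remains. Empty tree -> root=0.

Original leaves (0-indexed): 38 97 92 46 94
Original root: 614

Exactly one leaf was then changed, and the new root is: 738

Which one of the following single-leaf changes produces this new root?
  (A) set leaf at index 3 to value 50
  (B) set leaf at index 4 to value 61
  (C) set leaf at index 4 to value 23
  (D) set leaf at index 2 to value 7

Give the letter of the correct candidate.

Original leaves: [38, 97, 92, 46, 94]
Target new root: 738
Try each candidate change and compute the resulting root:
Candidate A: set leaf[3] = 50 -> leaves = [38, 97, 92, 50, 94]
  L0: [38, 97, 92, 50, 94]
  L1: h(38,97)=(38*31+97)%997=278 h(92,50)=(92*31+50)%997=908 h(94,94)=(94*31+94)%997=17 -> [278, 908, 17]
  L2: h(278,908)=(278*31+908)%997=553 h(17,17)=(17*31+17)%997=544 -> [553, 544]
  L3: h(553,544)=(553*31+544)%997=738 -> [738]
  root = 738 == target 738  ** MATCH **
Candidate B: set leaf[4] = 61 -> leaves = [38, 97, 92, 46, 61]
  L0: [38, 97, 92, 46, 61]
  L1: h(38,97)=(38*31+97)%997=278 h(92,46)=(92*31+46)%997=904 h(61,61)=(61*31+61)%997=955 -> [278, 904, 955]
  L2: h(278,904)=(278*31+904)%997=549 h(955,955)=(955*31+955)%997=650 -> [549, 650]
  L3: h(549,650)=(549*31+650)%997=720 -> [720]
  root = 720 != target 738
Candidate C: set leaf[4] = 23 -> leaves = [38, 97, 92, 46, 23]
  L0: [38, 97, 92, 46, 23]
  L1: h(38,97)=(38*31+97)%997=278 h(92,46)=(92*31+46)%997=904 h(23,23)=(23*31+23)%997=736 -> [278, 904, 736]
  L2: h(278,904)=(278*31+904)%997=549 h(736,736)=(736*31+736)%997=621 -> [549, 621]
  L3: h(549,621)=(549*31+621)%997=691 -> [691]
  root = 691 != target 738
Candidate D: set leaf[2] = 7 -> leaves = [38, 97, 7, 46, 94]
  L0: [38, 97, 7, 46, 94]
  L1: h(38,97)=(38*31+97)%997=278 h(7,46)=(7*31+46)%997=263 h(94,94)=(94*31+94)%997=17 -> [278, 263, 17]
  L2: h(278,263)=(278*31+263)%997=905 h(17,17)=(17*31+17)%997=544 -> [905, 544]
  L3: h(905,544)=(905*31+544)%997=683 -> [683]
  root = 683 != target 738
Candidate A produces the target root.

Answer: A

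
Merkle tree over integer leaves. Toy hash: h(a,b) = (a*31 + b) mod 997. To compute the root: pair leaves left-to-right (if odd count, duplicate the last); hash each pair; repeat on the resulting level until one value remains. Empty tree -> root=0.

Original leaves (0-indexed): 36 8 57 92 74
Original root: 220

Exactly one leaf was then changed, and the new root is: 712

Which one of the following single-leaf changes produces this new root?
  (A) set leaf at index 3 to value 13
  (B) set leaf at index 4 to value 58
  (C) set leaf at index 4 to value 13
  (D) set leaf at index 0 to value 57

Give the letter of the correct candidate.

Original leaves: [36, 8, 57, 92, 74]
Target new root: 712
Try each candidate change and compute the resulting root:
Candidate A: set leaf[3] = 13 -> leaves = [36, 8, 57, 13, 74]
  L0: [36, 8, 57, 13, 74]
  L1: h(36,8)=(36*31+8)%997=127 h(57,13)=(57*31+13)%997=783 h(74,74)=(74*31+74)%997=374 -> [127, 783, 374]
  L2: h(127,783)=(127*31+783)%997=732 h(374,374)=(374*31+374)%997=4 -> [732, 4]
  L3: h(732,4)=(732*31+4)%997=762 -> [762]
  root = 762 != target 712
Candidate B: set leaf[4] = 58 -> leaves = [36, 8, 57, 92, 58]
  L0: [36, 8, 57, 92, 58]
  L1: h(36,8)=(36*31+8)%997=127 h(57,92)=(57*31+92)%997=862 h(58,58)=(58*31+58)%997=859 -> [127, 862, 859]
  L2: h(127,862)=(127*31+862)%997=811 h(859,859)=(859*31+859)%997=569 -> [811, 569]
  L3: h(811,569)=(811*31+569)%997=785 -> [785]
  root = 785 != target 712
Candidate C: set leaf[4] = 13 -> leaves = [36, 8, 57, 92, 13]
  L0: [36, 8, 57, 92, 13]
  L1: h(36,8)=(36*31+8)%997=127 h(57,92)=(57*31+92)%997=862 h(13,13)=(13*31+13)%997=416 -> [127, 862, 416]
  L2: h(127,862)=(127*31+862)%997=811 h(416,416)=(416*31+416)%997=351 -> [811, 351]
  L3: h(811,351)=(811*31+351)%997=567 -> [567]
  root = 567 != target 712
Candidate D: set leaf[0] = 57 -> leaves = [57, 8, 57, 92, 74]
  L0: [57, 8, 57, 92, 74]
  L1: h(57,8)=(57*31+8)%997=778 h(57,92)=(57*31+92)%997=862 h(74,74)=(74*31+74)%997=374 -> [778, 862, 374]
  L2: h(778,862)=(778*31+862)%997=55 h(374,374)=(374*31+374)%997=4 -> [55, 4]
  L3: h(55,4)=(55*31+4)%997=712 -> [712]
  root = 712 == target 712  ** MATCH **
Candidate D produces the target root.

Answer: D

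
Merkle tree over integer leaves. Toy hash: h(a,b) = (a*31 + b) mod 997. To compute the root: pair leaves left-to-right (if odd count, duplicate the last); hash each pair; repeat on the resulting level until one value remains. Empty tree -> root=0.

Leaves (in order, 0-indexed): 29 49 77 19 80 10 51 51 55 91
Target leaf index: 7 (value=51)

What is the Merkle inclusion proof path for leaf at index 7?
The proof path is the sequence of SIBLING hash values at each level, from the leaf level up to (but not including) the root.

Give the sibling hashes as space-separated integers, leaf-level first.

Answer: 51 496 887 636

Derivation:
L0 (leaves): [29, 49, 77, 19, 80, 10, 51, 51, 55, 91], target index=7
L1: h(29,49)=(29*31+49)%997=948 [pair 0] h(77,19)=(77*31+19)%997=412 [pair 1] h(80,10)=(80*31+10)%997=496 [pair 2] h(51,51)=(51*31+51)%997=635 [pair 3] h(55,91)=(55*31+91)%997=799 [pair 4] -> [948, 412, 496, 635, 799]
  Sibling for proof at L0: 51
L2: h(948,412)=(948*31+412)%997=887 [pair 0] h(496,635)=(496*31+635)%997=59 [pair 1] h(799,799)=(799*31+799)%997=643 [pair 2] -> [887, 59, 643]
  Sibling for proof at L1: 496
L3: h(887,59)=(887*31+59)%997=637 [pair 0] h(643,643)=(643*31+643)%997=636 [pair 1] -> [637, 636]
  Sibling for proof at L2: 887
L4: h(637,636)=(637*31+636)%997=443 [pair 0] -> [443]
  Sibling for proof at L3: 636
Root: 443
Proof path (sibling hashes from leaf to root): [51, 496, 887, 636]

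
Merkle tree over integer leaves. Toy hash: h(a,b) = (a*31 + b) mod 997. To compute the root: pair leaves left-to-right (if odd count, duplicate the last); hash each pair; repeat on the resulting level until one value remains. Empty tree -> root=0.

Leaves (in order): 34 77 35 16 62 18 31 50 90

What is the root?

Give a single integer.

Answer: 628

Derivation:
L0: [34, 77, 35, 16, 62, 18, 31, 50, 90]
L1: h(34,77)=(34*31+77)%997=134 h(35,16)=(35*31+16)%997=104 h(62,18)=(62*31+18)%997=943 h(31,50)=(31*31+50)%997=14 h(90,90)=(90*31+90)%997=886 -> [134, 104, 943, 14, 886]
L2: h(134,104)=(134*31+104)%997=270 h(943,14)=(943*31+14)%997=334 h(886,886)=(886*31+886)%997=436 -> [270, 334, 436]
L3: h(270,334)=(270*31+334)%997=728 h(436,436)=(436*31+436)%997=991 -> [728, 991]
L4: h(728,991)=(728*31+991)%997=628 -> [628]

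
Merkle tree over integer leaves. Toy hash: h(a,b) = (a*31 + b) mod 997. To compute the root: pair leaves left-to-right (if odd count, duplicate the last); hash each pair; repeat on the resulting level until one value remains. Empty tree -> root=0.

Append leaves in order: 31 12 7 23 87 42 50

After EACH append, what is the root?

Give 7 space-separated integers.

After append 31 (leaves=[31]):
  L0: [31]
  root=31
After append 12 (leaves=[31, 12]):
  L0: [31, 12]
  L1: h(31,12)=(31*31+12)%997=973 -> [973]
  root=973
After append 7 (leaves=[31, 12, 7]):
  L0: [31, 12, 7]
  L1: h(31,12)=(31*31+12)%997=973 h(7,7)=(7*31+7)%997=224 -> [973, 224]
  L2: h(973,224)=(973*31+224)%997=477 -> [477]
  root=477
After append 23 (leaves=[31, 12, 7, 23]):
  L0: [31, 12, 7, 23]
  L1: h(31,12)=(31*31+12)%997=973 h(7,23)=(7*31+23)%997=240 -> [973, 240]
  L2: h(973,240)=(973*31+240)%997=493 -> [493]
  root=493
After append 87 (leaves=[31, 12, 7, 23, 87]):
  L0: [31, 12, 7, 23, 87]
  L1: h(31,12)=(31*31+12)%997=973 h(7,23)=(7*31+23)%997=240 h(87,87)=(87*31+87)%997=790 -> [973, 240, 790]
  L2: h(973,240)=(973*31+240)%997=493 h(790,790)=(790*31+790)%997=355 -> [493, 355]
  L3: h(493,355)=(493*31+355)%997=683 -> [683]
  root=683
After append 42 (leaves=[31, 12, 7, 23, 87, 42]):
  L0: [31, 12, 7, 23, 87, 42]
  L1: h(31,12)=(31*31+12)%997=973 h(7,23)=(7*31+23)%997=240 h(87,42)=(87*31+42)%997=745 -> [973, 240, 745]
  L2: h(973,240)=(973*31+240)%997=493 h(745,745)=(745*31+745)%997=909 -> [493, 909]
  L3: h(493,909)=(493*31+909)%997=240 -> [240]
  root=240
After append 50 (leaves=[31, 12, 7, 23, 87, 42, 50]):
  L0: [31, 12, 7, 23, 87, 42, 50]
  L1: h(31,12)=(31*31+12)%997=973 h(7,23)=(7*31+23)%997=240 h(87,42)=(87*31+42)%997=745 h(50,50)=(50*31+50)%997=603 -> [973, 240, 745, 603]
  L2: h(973,240)=(973*31+240)%997=493 h(745,603)=(745*31+603)%997=767 -> [493, 767]
  L3: h(493,767)=(493*31+767)%997=98 -> [98]
  root=98

Answer: 31 973 477 493 683 240 98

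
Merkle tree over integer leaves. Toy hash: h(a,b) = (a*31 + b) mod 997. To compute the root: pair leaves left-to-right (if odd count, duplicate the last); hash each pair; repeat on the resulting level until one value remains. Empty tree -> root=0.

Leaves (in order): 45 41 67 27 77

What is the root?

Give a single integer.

Answer: 652

Derivation:
L0: [45, 41, 67, 27, 77]
L1: h(45,41)=(45*31+41)%997=439 h(67,27)=(67*31+27)%997=110 h(77,77)=(77*31+77)%997=470 -> [439, 110, 470]
L2: h(439,110)=(439*31+110)%997=758 h(470,470)=(470*31+470)%997=85 -> [758, 85]
L3: h(758,85)=(758*31+85)%997=652 -> [652]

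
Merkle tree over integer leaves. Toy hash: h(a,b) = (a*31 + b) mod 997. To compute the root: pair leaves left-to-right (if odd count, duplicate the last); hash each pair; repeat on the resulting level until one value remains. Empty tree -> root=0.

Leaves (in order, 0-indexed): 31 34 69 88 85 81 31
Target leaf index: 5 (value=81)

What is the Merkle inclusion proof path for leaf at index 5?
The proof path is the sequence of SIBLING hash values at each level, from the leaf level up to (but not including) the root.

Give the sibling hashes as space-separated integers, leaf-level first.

Answer: 85 992 171

Derivation:
L0 (leaves): [31, 34, 69, 88, 85, 81, 31], target index=5
L1: h(31,34)=(31*31+34)%997=995 [pair 0] h(69,88)=(69*31+88)%997=233 [pair 1] h(85,81)=(85*31+81)%997=722 [pair 2] h(31,31)=(31*31+31)%997=992 [pair 3] -> [995, 233, 722, 992]
  Sibling for proof at L0: 85
L2: h(995,233)=(995*31+233)%997=171 [pair 0] h(722,992)=(722*31+992)%997=443 [pair 1] -> [171, 443]
  Sibling for proof at L1: 992
L3: h(171,443)=(171*31+443)%997=759 [pair 0] -> [759]
  Sibling for proof at L2: 171
Root: 759
Proof path (sibling hashes from leaf to root): [85, 992, 171]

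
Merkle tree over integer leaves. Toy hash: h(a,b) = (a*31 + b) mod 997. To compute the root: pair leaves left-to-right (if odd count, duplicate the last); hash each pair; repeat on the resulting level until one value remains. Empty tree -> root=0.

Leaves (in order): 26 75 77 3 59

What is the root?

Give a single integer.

Answer: 99

Derivation:
L0: [26, 75, 77, 3, 59]
L1: h(26,75)=(26*31+75)%997=881 h(77,3)=(77*31+3)%997=396 h(59,59)=(59*31+59)%997=891 -> [881, 396, 891]
L2: h(881,396)=(881*31+396)%997=788 h(891,891)=(891*31+891)%997=596 -> [788, 596]
L3: h(788,596)=(788*31+596)%997=99 -> [99]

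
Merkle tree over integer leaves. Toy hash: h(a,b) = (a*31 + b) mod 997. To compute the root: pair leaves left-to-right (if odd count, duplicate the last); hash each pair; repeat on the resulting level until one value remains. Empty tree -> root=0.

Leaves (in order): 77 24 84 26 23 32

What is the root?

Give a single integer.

L0: [77, 24, 84, 26, 23, 32]
L1: h(77,24)=(77*31+24)%997=417 h(84,26)=(84*31+26)%997=636 h(23,32)=(23*31+32)%997=745 -> [417, 636, 745]
L2: h(417,636)=(417*31+636)%997=602 h(745,745)=(745*31+745)%997=909 -> [602, 909]
L3: h(602,909)=(602*31+909)%997=628 -> [628]

Answer: 628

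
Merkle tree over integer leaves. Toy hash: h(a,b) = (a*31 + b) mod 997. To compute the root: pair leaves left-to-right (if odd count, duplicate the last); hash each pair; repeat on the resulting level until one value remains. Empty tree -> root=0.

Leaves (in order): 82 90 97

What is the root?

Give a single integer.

L0: [82, 90, 97]
L1: h(82,90)=(82*31+90)%997=638 h(97,97)=(97*31+97)%997=113 -> [638, 113]
L2: h(638,113)=(638*31+113)%997=948 -> [948]

Answer: 948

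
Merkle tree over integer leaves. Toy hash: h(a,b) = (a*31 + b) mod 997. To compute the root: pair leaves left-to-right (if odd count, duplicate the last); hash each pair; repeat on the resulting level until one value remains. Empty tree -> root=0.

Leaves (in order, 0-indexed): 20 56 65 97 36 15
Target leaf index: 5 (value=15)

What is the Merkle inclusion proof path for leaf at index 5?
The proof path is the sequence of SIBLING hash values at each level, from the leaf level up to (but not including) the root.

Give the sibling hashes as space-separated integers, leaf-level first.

L0 (leaves): [20, 56, 65, 97, 36, 15], target index=5
L1: h(20,56)=(20*31+56)%997=676 [pair 0] h(65,97)=(65*31+97)%997=118 [pair 1] h(36,15)=(36*31+15)%997=134 [pair 2] -> [676, 118, 134]
  Sibling for proof at L0: 36
L2: h(676,118)=(676*31+118)%997=137 [pair 0] h(134,134)=(134*31+134)%997=300 [pair 1] -> [137, 300]
  Sibling for proof at L1: 134
L3: h(137,300)=(137*31+300)%997=559 [pair 0] -> [559]
  Sibling for proof at L2: 137
Root: 559
Proof path (sibling hashes from leaf to root): [36, 134, 137]

Answer: 36 134 137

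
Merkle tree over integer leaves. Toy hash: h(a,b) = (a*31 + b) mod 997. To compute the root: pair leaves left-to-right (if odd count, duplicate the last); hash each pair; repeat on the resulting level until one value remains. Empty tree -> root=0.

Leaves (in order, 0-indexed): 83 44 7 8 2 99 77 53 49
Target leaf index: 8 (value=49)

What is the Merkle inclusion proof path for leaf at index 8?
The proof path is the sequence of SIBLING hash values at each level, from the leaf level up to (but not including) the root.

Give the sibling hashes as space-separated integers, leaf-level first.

Answer: 49 571 326 951

Derivation:
L0 (leaves): [83, 44, 7, 8, 2, 99, 77, 53, 49], target index=8
L1: h(83,44)=(83*31+44)%997=623 [pair 0] h(7,8)=(7*31+8)%997=225 [pair 1] h(2,99)=(2*31+99)%997=161 [pair 2] h(77,53)=(77*31+53)%997=446 [pair 3] h(49,49)=(49*31+49)%997=571 [pair 4] -> [623, 225, 161, 446, 571]
  Sibling for proof at L0: 49
L2: h(623,225)=(623*31+225)%997=595 [pair 0] h(161,446)=(161*31+446)%997=452 [pair 1] h(571,571)=(571*31+571)%997=326 [pair 2] -> [595, 452, 326]
  Sibling for proof at L1: 571
L3: h(595,452)=(595*31+452)%997=951 [pair 0] h(326,326)=(326*31+326)%997=462 [pair 1] -> [951, 462]
  Sibling for proof at L2: 326
L4: h(951,462)=(951*31+462)%997=33 [pair 0] -> [33]
  Sibling for proof at L3: 951
Root: 33
Proof path (sibling hashes from leaf to root): [49, 571, 326, 951]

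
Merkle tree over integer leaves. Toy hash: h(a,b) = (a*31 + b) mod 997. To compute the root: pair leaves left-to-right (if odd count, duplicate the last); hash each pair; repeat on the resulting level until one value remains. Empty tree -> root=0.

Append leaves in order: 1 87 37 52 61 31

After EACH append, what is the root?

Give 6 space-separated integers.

Answer: 1 118 854 869 670 707

Derivation:
After append 1 (leaves=[1]):
  L0: [1]
  root=1
After append 87 (leaves=[1, 87]):
  L0: [1, 87]
  L1: h(1,87)=(1*31+87)%997=118 -> [118]
  root=118
After append 37 (leaves=[1, 87, 37]):
  L0: [1, 87, 37]
  L1: h(1,87)=(1*31+87)%997=118 h(37,37)=(37*31+37)%997=187 -> [118, 187]
  L2: h(118,187)=(118*31+187)%997=854 -> [854]
  root=854
After append 52 (leaves=[1, 87, 37, 52]):
  L0: [1, 87, 37, 52]
  L1: h(1,87)=(1*31+87)%997=118 h(37,52)=(37*31+52)%997=202 -> [118, 202]
  L2: h(118,202)=(118*31+202)%997=869 -> [869]
  root=869
After append 61 (leaves=[1, 87, 37, 52, 61]):
  L0: [1, 87, 37, 52, 61]
  L1: h(1,87)=(1*31+87)%997=118 h(37,52)=(37*31+52)%997=202 h(61,61)=(61*31+61)%997=955 -> [118, 202, 955]
  L2: h(118,202)=(118*31+202)%997=869 h(955,955)=(955*31+955)%997=650 -> [869, 650]
  L3: h(869,650)=(869*31+650)%997=670 -> [670]
  root=670
After append 31 (leaves=[1, 87, 37, 52, 61, 31]):
  L0: [1, 87, 37, 52, 61, 31]
  L1: h(1,87)=(1*31+87)%997=118 h(37,52)=(37*31+52)%997=202 h(61,31)=(61*31+31)%997=925 -> [118, 202, 925]
  L2: h(118,202)=(118*31+202)%997=869 h(925,925)=(925*31+925)%997=687 -> [869, 687]
  L3: h(869,687)=(869*31+687)%997=707 -> [707]
  root=707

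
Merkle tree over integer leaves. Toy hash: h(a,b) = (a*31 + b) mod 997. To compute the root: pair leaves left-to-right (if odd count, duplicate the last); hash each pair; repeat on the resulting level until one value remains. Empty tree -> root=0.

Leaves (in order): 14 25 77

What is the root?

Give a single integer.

Answer: 741

Derivation:
L0: [14, 25, 77]
L1: h(14,25)=(14*31+25)%997=459 h(77,77)=(77*31+77)%997=470 -> [459, 470]
L2: h(459,470)=(459*31+470)%997=741 -> [741]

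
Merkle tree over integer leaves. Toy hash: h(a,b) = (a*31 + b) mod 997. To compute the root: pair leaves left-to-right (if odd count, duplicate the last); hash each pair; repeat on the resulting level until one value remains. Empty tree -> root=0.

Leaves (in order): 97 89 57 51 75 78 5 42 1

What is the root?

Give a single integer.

Answer: 46

Derivation:
L0: [97, 89, 57, 51, 75, 78, 5, 42, 1]
L1: h(97,89)=(97*31+89)%997=105 h(57,51)=(57*31+51)%997=821 h(75,78)=(75*31+78)%997=409 h(5,42)=(5*31+42)%997=197 h(1,1)=(1*31+1)%997=32 -> [105, 821, 409, 197, 32]
L2: h(105,821)=(105*31+821)%997=88 h(409,197)=(409*31+197)%997=912 h(32,32)=(32*31+32)%997=27 -> [88, 912, 27]
L3: h(88,912)=(88*31+912)%997=649 h(27,27)=(27*31+27)%997=864 -> [649, 864]
L4: h(649,864)=(649*31+864)%997=46 -> [46]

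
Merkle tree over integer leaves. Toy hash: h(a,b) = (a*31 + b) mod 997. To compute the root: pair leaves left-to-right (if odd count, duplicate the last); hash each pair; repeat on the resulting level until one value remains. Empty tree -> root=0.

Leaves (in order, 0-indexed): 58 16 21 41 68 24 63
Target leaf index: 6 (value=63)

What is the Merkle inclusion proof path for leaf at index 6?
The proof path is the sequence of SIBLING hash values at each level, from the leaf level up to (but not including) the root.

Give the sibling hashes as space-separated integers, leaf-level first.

Answer: 63 138 97

Derivation:
L0 (leaves): [58, 16, 21, 41, 68, 24, 63], target index=6
L1: h(58,16)=(58*31+16)%997=817 [pair 0] h(21,41)=(21*31+41)%997=692 [pair 1] h(68,24)=(68*31+24)%997=138 [pair 2] h(63,63)=(63*31+63)%997=22 [pair 3] -> [817, 692, 138, 22]
  Sibling for proof at L0: 63
L2: h(817,692)=(817*31+692)%997=97 [pair 0] h(138,22)=(138*31+22)%997=312 [pair 1] -> [97, 312]
  Sibling for proof at L1: 138
L3: h(97,312)=(97*31+312)%997=328 [pair 0] -> [328]
  Sibling for proof at L2: 97
Root: 328
Proof path (sibling hashes from leaf to root): [63, 138, 97]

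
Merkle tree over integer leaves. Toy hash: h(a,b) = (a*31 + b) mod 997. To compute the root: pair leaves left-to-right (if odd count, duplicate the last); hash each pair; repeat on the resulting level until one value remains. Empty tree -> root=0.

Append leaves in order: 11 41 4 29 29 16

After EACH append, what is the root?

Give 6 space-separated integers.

After append 11 (leaves=[11]):
  L0: [11]
  root=11
After append 41 (leaves=[11, 41]):
  L0: [11, 41]
  L1: h(11,41)=(11*31+41)%997=382 -> [382]
  root=382
After append 4 (leaves=[11, 41, 4]):
  L0: [11, 41, 4]
  L1: h(11,41)=(11*31+41)%997=382 h(4,4)=(4*31+4)%997=128 -> [382, 128]
  L2: h(382,128)=(382*31+128)%997=6 -> [6]
  root=6
After append 29 (leaves=[11, 41, 4, 29]):
  L0: [11, 41, 4, 29]
  L1: h(11,41)=(11*31+41)%997=382 h(4,29)=(4*31+29)%997=153 -> [382, 153]
  L2: h(382,153)=(382*31+153)%997=31 -> [31]
  root=31
After append 29 (leaves=[11, 41, 4, 29, 29]):
  L0: [11, 41, 4, 29, 29]
  L1: h(11,41)=(11*31+41)%997=382 h(4,29)=(4*31+29)%997=153 h(29,29)=(29*31+29)%997=928 -> [382, 153, 928]
  L2: h(382,153)=(382*31+153)%997=31 h(928,928)=(928*31+928)%997=783 -> [31, 783]
  L3: h(31,783)=(31*31+783)%997=747 -> [747]
  root=747
After append 16 (leaves=[11, 41, 4, 29, 29, 16]):
  L0: [11, 41, 4, 29, 29, 16]
  L1: h(11,41)=(11*31+41)%997=382 h(4,29)=(4*31+29)%997=153 h(29,16)=(29*31+16)%997=915 -> [382, 153, 915]
  L2: h(382,153)=(382*31+153)%997=31 h(915,915)=(915*31+915)%997=367 -> [31, 367]
  L3: h(31,367)=(31*31+367)%997=331 -> [331]
  root=331

Answer: 11 382 6 31 747 331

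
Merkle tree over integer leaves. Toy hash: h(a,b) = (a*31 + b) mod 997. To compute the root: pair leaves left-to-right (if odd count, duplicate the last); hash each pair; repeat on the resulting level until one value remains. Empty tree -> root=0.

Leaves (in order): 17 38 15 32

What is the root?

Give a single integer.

L0: [17, 38, 15, 32]
L1: h(17,38)=(17*31+38)%997=565 h(15,32)=(15*31+32)%997=497 -> [565, 497]
L2: h(565,497)=(565*31+497)%997=66 -> [66]

Answer: 66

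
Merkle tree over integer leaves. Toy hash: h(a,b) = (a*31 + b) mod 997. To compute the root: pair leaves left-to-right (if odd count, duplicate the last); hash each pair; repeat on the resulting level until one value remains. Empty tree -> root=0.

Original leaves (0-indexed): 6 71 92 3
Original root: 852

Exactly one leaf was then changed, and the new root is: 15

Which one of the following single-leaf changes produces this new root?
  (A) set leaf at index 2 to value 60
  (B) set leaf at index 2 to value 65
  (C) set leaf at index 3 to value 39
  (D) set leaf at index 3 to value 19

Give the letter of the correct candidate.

Original leaves: [6, 71, 92, 3]
Target new root: 15
Try each candidate change and compute the resulting root:
Candidate A: set leaf[2] = 60 -> leaves = [6, 71, 60, 3]
  L0: [6, 71, 60, 3]
  L1: h(6,71)=(6*31+71)%997=257 h(60,3)=(60*31+3)%997=866 -> [257, 866]
  L2: h(257,866)=(257*31+866)%997=857 -> [857]
  root = 857 != target 15
Candidate B: set leaf[2] = 65 -> leaves = [6, 71, 65, 3]
  L0: [6, 71, 65, 3]
  L1: h(6,71)=(6*31+71)%997=257 h(65,3)=(65*31+3)%997=24 -> [257, 24]
  L2: h(257,24)=(257*31+24)%997=15 -> [15]
  root = 15 == target 15  ** MATCH **
Candidate C: set leaf[3] = 39 -> leaves = [6, 71, 92, 39]
  L0: [6, 71, 92, 39]
  L1: h(6,71)=(6*31+71)%997=257 h(92,39)=(92*31+39)%997=897 -> [257, 897]
  L2: h(257,897)=(257*31+897)%997=888 -> [888]
  root = 888 != target 15
Candidate D: set leaf[3] = 19 -> leaves = [6, 71, 92, 19]
  L0: [6, 71, 92, 19]
  L1: h(6,71)=(6*31+71)%997=257 h(92,19)=(92*31+19)%997=877 -> [257, 877]
  L2: h(257,877)=(257*31+877)%997=868 -> [868]
  root = 868 != target 15
Candidate B produces the target root.

Answer: B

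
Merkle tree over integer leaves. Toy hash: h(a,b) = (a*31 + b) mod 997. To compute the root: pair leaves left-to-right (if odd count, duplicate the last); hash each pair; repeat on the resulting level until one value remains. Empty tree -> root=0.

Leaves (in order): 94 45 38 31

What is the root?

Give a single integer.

Answer: 217

Derivation:
L0: [94, 45, 38, 31]
L1: h(94,45)=(94*31+45)%997=965 h(38,31)=(38*31+31)%997=212 -> [965, 212]
L2: h(965,212)=(965*31+212)%997=217 -> [217]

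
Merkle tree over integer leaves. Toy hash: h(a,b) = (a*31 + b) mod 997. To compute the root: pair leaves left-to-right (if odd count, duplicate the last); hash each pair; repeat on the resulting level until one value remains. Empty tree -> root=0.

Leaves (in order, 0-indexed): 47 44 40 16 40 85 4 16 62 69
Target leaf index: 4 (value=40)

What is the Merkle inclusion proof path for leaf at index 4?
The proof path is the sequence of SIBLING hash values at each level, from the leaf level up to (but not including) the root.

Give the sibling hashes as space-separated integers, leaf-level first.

Answer: 85 140 928 916

Derivation:
L0 (leaves): [47, 44, 40, 16, 40, 85, 4, 16, 62, 69], target index=4
L1: h(47,44)=(47*31+44)%997=504 [pair 0] h(40,16)=(40*31+16)%997=259 [pair 1] h(40,85)=(40*31+85)%997=328 [pair 2] h(4,16)=(4*31+16)%997=140 [pair 3] h(62,69)=(62*31+69)%997=994 [pair 4] -> [504, 259, 328, 140, 994]
  Sibling for proof at L0: 85
L2: h(504,259)=(504*31+259)%997=928 [pair 0] h(328,140)=(328*31+140)%997=338 [pair 1] h(994,994)=(994*31+994)%997=901 [pair 2] -> [928, 338, 901]
  Sibling for proof at L1: 140
L3: h(928,338)=(928*31+338)%997=193 [pair 0] h(901,901)=(901*31+901)%997=916 [pair 1] -> [193, 916]
  Sibling for proof at L2: 928
L4: h(193,916)=(193*31+916)%997=917 [pair 0] -> [917]
  Sibling for proof at L3: 916
Root: 917
Proof path (sibling hashes from leaf to root): [85, 140, 928, 916]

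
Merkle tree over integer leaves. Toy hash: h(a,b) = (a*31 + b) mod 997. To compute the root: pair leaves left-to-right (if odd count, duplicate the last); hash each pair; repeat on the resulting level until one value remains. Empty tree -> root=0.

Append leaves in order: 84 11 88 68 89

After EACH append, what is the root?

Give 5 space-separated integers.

Answer: 84 621 133 113 921

Derivation:
After append 84 (leaves=[84]):
  L0: [84]
  root=84
After append 11 (leaves=[84, 11]):
  L0: [84, 11]
  L1: h(84,11)=(84*31+11)%997=621 -> [621]
  root=621
After append 88 (leaves=[84, 11, 88]):
  L0: [84, 11, 88]
  L1: h(84,11)=(84*31+11)%997=621 h(88,88)=(88*31+88)%997=822 -> [621, 822]
  L2: h(621,822)=(621*31+822)%997=133 -> [133]
  root=133
After append 68 (leaves=[84, 11, 88, 68]):
  L0: [84, 11, 88, 68]
  L1: h(84,11)=(84*31+11)%997=621 h(88,68)=(88*31+68)%997=802 -> [621, 802]
  L2: h(621,802)=(621*31+802)%997=113 -> [113]
  root=113
After append 89 (leaves=[84, 11, 88, 68, 89]):
  L0: [84, 11, 88, 68, 89]
  L1: h(84,11)=(84*31+11)%997=621 h(88,68)=(88*31+68)%997=802 h(89,89)=(89*31+89)%997=854 -> [621, 802, 854]
  L2: h(621,802)=(621*31+802)%997=113 h(854,854)=(854*31+854)%997=409 -> [113, 409]
  L3: h(113,409)=(113*31+409)%997=921 -> [921]
  root=921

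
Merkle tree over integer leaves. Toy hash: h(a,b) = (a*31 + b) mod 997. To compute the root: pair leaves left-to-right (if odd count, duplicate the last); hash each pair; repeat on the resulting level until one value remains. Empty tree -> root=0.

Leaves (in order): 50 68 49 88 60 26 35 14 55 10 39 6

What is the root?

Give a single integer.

L0: [50, 68, 49, 88, 60, 26, 35, 14, 55, 10, 39, 6]
L1: h(50,68)=(50*31+68)%997=621 h(49,88)=(49*31+88)%997=610 h(60,26)=(60*31+26)%997=889 h(35,14)=(35*31+14)%997=102 h(55,10)=(55*31+10)%997=718 h(39,6)=(39*31+6)%997=218 -> [621, 610, 889, 102, 718, 218]
L2: h(621,610)=(621*31+610)%997=918 h(889,102)=(889*31+102)%997=742 h(718,218)=(718*31+218)%997=542 -> [918, 742, 542]
L3: h(918,742)=(918*31+742)%997=287 h(542,542)=(542*31+542)%997=395 -> [287, 395]
L4: h(287,395)=(287*31+395)%997=319 -> [319]

Answer: 319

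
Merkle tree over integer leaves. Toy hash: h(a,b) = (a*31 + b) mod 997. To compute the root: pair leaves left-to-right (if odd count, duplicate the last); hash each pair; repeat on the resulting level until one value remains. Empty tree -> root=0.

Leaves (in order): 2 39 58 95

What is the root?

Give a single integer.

Answer: 39

Derivation:
L0: [2, 39, 58, 95]
L1: h(2,39)=(2*31+39)%997=101 h(58,95)=(58*31+95)%997=896 -> [101, 896]
L2: h(101,896)=(101*31+896)%997=39 -> [39]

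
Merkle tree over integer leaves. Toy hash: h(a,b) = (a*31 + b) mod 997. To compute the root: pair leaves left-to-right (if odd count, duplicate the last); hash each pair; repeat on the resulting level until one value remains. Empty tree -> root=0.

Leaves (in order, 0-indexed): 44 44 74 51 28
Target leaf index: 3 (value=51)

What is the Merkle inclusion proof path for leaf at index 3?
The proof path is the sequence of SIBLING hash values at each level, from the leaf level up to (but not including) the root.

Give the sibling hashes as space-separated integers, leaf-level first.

L0 (leaves): [44, 44, 74, 51, 28], target index=3
L1: h(44,44)=(44*31+44)%997=411 [pair 0] h(74,51)=(74*31+51)%997=351 [pair 1] h(28,28)=(28*31+28)%997=896 [pair 2] -> [411, 351, 896]
  Sibling for proof at L0: 74
L2: h(411,351)=(411*31+351)%997=131 [pair 0] h(896,896)=(896*31+896)%997=756 [pair 1] -> [131, 756]
  Sibling for proof at L1: 411
L3: h(131,756)=(131*31+756)%997=829 [pair 0] -> [829]
  Sibling for proof at L2: 756
Root: 829
Proof path (sibling hashes from leaf to root): [74, 411, 756]

Answer: 74 411 756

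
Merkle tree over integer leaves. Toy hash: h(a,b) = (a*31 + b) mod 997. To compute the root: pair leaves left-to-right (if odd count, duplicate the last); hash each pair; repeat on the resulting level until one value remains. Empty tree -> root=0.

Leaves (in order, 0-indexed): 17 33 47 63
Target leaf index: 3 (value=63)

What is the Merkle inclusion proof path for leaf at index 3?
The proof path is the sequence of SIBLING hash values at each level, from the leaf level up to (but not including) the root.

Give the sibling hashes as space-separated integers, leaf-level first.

Answer: 47 560

Derivation:
L0 (leaves): [17, 33, 47, 63], target index=3
L1: h(17,33)=(17*31+33)%997=560 [pair 0] h(47,63)=(47*31+63)%997=523 [pair 1] -> [560, 523]
  Sibling for proof at L0: 47
L2: h(560,523)=(560*31+523)%997=934 [pair 0] -> [934]
  Sibling for proof at L1: 560
Root: 934
Proof path (sibling hashes from leaf to root): [47, 560]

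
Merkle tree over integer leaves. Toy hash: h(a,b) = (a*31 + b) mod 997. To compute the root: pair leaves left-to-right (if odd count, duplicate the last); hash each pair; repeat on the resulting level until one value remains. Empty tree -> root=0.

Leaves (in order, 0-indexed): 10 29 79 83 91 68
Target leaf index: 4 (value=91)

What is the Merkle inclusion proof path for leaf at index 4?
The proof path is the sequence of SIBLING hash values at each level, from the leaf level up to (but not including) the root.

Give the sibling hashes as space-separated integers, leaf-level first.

Answer: 68 895 80

Derivation:
L0 (leaves): [10, 29, 79, 83, 91, 68], target index=4
L1: h(10,29)=(10*31+29)%997=339 [pair 0] h(79,83)=(79*31+83)%997=538 [pair 1] h(91,68)=(91*31+68)%997=895 [pair 2] -> [339, 538, 895]
  Sibling for proof at L0: 68
L2: h(339,538)=(339*31+538)%997=80 [pair 0] h(895,895)=(895*31+895)%997=724 [pair 1] -> [80, 724]
  Sibling for proof at L1: 895
L3: h(80,724)=(80*31+724)%997=213 [pair 0] -> [213]
  Sibling for proof at L2: 80
Root: 213
Proof path (sibling hashes from leaf to root): [68, 895, 80]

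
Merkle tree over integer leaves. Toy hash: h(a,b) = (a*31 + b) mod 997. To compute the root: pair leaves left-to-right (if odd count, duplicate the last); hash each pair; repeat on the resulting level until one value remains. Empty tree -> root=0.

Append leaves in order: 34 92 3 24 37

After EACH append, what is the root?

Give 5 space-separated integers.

Answer: 34 149 727 748 259

Derivation:
After append 34 (leaves=[34]):
  L0: [34]
  root=34
After append 92 (leaves=[34, 92]):
  L0: [34, 92]
  L1: h(34,92)=(34*31+92)%997=149 -> [149]
  root=149
After append 3 (leaves=[34, 92, 3]):
  L0: [34, 92, 3]
  L1: h(34,92)=(34*31+92)%997=149 h(3,3)=(3*31+3)%997=96 -> [149, 96]
  L2: h(149,96)=(149*31+96)%997=727 -> [727]
  root=727
After append 24 (leaves=[34, 92, 3, 24]):
  L0: [34, 92, 3, 24]
  L1: h(34,92)=(34*31+92)%997=149 h(3,24)=(3*31+24)%997=117 -> [149, 117]
  L2: h(149,117)=(149*31+117)%997=748 -> [748]
  root=748
After append 37 (leaves=[34, 92, 3, 24, 37]):
  L0: [34, 92, 3, 24, 37]
  L1: h(34,92)=(34*31+92)%997=149 h(3,24)=(3*31+24)%997=117 h(37,37)=(37*31+37)%997=187 -> [149, 117, 187]
  L2: h(149,117)=(149*31+117)%997=748 h(187,187)=(187*31+187)%997=2 -> [748, 2]
  L3: h(748,2)=(748*31+2)%997=259 -> [259]
  root=259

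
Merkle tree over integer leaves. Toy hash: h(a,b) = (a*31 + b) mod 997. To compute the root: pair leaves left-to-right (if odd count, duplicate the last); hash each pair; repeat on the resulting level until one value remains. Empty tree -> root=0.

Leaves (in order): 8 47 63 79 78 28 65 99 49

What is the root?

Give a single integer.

L0: [8, 47, 63, 79, 78, 28, 65, 99, 49]
L1: h(8,47)=(8*31+47)%997=295 h(63,79)=(63*31+79)%997=38 h(78,28)=(78*31+28)%997=452 h(65,99)=(65*31+99)%997=120 h(49,49)=(49*31+49)%997=571 -> [295, 38, 452, 120, 571]
L2: h(295,38)=(295*31+38)%997=210 h(452,120)=(452*31+120)%997=174 h(571,571)=(571*31+571)%997=326 -> [210, 174, 326]
L3: h(210,174)=(210*31+174)%997=702 h(326,326)=(326*31+326)%997=462 -> [702, 462]
L4: h(702,462)=(702*31+462)%997=290 -> [290]

Answer: 290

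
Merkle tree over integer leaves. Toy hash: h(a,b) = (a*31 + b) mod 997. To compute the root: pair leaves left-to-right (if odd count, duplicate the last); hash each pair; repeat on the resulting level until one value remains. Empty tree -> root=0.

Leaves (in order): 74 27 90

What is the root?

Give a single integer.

L0: [74, 27, 90]
L1: h(74,27)=(74*31+27)%997=327 h(90,90)=(90*31+90)%997=886 -> [327, 886]
L2: h(327,886)=(327*31+886)%997=56 -> [56]

Answer: 56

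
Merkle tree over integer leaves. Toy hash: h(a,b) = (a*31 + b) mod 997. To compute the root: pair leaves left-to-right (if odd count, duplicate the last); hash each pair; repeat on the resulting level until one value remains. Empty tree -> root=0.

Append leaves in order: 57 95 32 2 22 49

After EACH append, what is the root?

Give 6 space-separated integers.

Answer: 57 865 920 890 268 135

Derivation:
After append 57 (leaves=[57]):
  L0: [57]
  root=57
After append 95 (leaves=[57, 95]):
  L0: [57, 95]
  L1: h(57,95)=(57*31+95)%997=865 -> [865]
  root=865
After append 32 (leaves=[57, 95, 32]):
  L0: [57, 95, 32]
  L1: h(57,95)=(57*31+95)%997=865 h(32,32)=(32*31+32)%997=27 -> [865, 27]
  L2: h(865,27)=(865*31+27)%997=920 -> [920]
  root=920
After append 2 (leaves=[57, 95, 32, 2]):
  L0: [57, 95, 32, 2]
  L1: h(57,95)=(57*31+95)%997=865 h(32,2)=(32*31+2)%997=994 -> [865, 994]
  L2: h(865,994)=(865*31+994)%997=890 -> [890]
  root=890
After append 22 (leaves=[57, 95, 32, 2, 22]):
  L0: [57, 95, 32, 2, 22]
  L1: h(57,95)=(57*31+95)%997=865 h(32,2)=(32*31+2)%997=994 h(22,22)=(22*31+22)%997=704 -> [865, 994, 704]
  L2: h(865,994)=(865*31+994)%997=890 h(704,704)=(704*31+704)%997=594 -> [890, 594]
  L3: h(890,594)=(890*31+594)%997=268 -> [268]
  root=268
After append 49 (leaves=[57, 95, 32, 2, 22, 49]):
  L0: [57, 95, 32, 2, 22, 49]
  L1: h(57,95)=(57*31+95)%997=865 h(32,2)=(32*31+2)%997=994 h(22,49)=(22*31+49)%997=731 -> [865, 994, 731]
  L2: h(865,994)=(865*31+994)%997=890 h(731,731)=(731*31+731)%997=461 -> [890, 461]
  L3: h(890,461)=(890*31+461)%997=135 -> [135]
  root=135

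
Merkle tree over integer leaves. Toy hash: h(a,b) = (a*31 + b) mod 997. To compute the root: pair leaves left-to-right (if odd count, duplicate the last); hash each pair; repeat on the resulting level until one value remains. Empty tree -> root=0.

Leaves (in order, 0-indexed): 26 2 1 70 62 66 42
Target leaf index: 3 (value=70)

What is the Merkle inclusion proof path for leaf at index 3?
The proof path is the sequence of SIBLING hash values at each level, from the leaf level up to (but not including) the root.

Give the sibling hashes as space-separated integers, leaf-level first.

Answer: 1 808 161

Derivation:
L0 (leaves): [26, 2, 1, 70, 62, 66, 42], target index=3
L1: h(26,2)=(26*31+2)%997=808 [pair 0] h(1,70)=(1*31+70)%997=101 [pair 1] h(62,66)=(62*31+66)%997=991 [pair 2] h(42,42)=(42*31+42)%997=347 [pair 3] -> [808, 101, 991, 347]
  Sibling for proof at L0: 1
L2: h(808,101)=(808*31+101)%997=224 [pair 0] h(991,347)=(991*31+347)%997=161 [pair 1] -> [224, 161]
  Sibling for proof at L1: 808
L3: h(224,161)=(224*31+161)%997=126 [pair 0] -> [126]
  Sibling for proof at L2: 161
Root: 126
Proof path (sibling hashes from leaf to root): [1, 808, 161]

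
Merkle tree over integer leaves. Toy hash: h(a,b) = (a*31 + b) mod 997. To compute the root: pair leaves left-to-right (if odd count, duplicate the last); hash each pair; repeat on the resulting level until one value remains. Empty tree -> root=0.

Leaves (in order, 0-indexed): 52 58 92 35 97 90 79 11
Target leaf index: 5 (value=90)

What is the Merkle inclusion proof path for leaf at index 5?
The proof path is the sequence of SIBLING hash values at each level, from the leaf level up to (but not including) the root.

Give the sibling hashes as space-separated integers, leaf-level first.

L0 (leaves): [52, 58, 92, 35, 97, 90, 79, 11], target index=5
L1: h(52,58)=(52*31+58)%997=673 [pair 0] h(92,35)=(92*31+35)%997=893 [pair 1] h(97,90)=(97*31+90)%997=106 [pair 2] h(79,11)=(79*31+11)%997=466 [pair 3] -> [673, 893, 106, 466]
  Sibling for proof at L0: 97
L2: h(673,893)=(673*31+893)%997=819 [pair 0] h(106,466)=(106*31+466)%997=761 [pair 1] -> [819, 761]
  Sibling for proof at L1: 466
L3: h(819,761)=(819*31+761)%997=228 [pair 0] -> [228]
  Sibling for proof at L2: 819
Root: 228
Proof path (sibling hashes from leaf to root): [97, 466, 819]

Answer: 97 466 819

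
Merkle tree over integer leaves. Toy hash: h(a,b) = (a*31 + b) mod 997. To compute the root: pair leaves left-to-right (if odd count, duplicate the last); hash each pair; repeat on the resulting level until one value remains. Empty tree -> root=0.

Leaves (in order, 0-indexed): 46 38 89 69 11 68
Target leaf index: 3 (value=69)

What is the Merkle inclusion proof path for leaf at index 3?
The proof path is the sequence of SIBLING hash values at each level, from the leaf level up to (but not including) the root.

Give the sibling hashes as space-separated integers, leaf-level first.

Answer: 89 467 127

Derivation:
L0 (leaves): [46, 38, 89, 69, 11, 68], target index=3
L1: h(46,38)=(46*31+38)%997=467 [pair 0] h(89,69)=(89*31+69)%997=834 [pair 1] h(11,68)=(11*31+68)%997=409 [pair 2] -> [467, 834, 409]
  Sibling for proof at L0: 89
L2: h(467,834)=(467*31+834)%997=356 [pair 0] h(409,409)=(409*31+409)%997=127 [pair 1] -> [356, 127]
  Sibling for proof at L1: 467
L3: h(356,127)=(356*31+127)%997=196 [pair 0] -> [196]
  Sibling for proof at L2: 127
Root: 196
Proof path (sibling hashes from leaf to root): [89, 467, 127]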